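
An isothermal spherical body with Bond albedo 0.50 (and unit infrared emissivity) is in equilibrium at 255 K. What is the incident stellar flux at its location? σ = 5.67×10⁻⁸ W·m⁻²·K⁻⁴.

S ≈ 1920 W/m²

(1−a)S·πr² = σ·4πr²·T⁴ ⇒ S = 4σT⁴/(1−a).
S = 4·5.67×10⁻⁸·4.228×10⁹/0.500.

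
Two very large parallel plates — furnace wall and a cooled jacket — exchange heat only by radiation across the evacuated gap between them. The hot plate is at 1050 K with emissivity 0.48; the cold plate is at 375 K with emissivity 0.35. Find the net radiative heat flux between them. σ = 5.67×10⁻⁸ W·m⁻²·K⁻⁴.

q ≈ 17200 W/m²

For two infinite grey parallel plates, q = σ(T₁⁴ − T₂⁴)/(1/ε₁ + 1/ε₂ − 1).
T₁⁴ − T₂⁴ = 1.216×10¹² − 1.978×10¹⁰ = 1.196×10¹² K⁴.
1/ε₁ + 1/ε₂ − 1 = 2.083 + 2.857 − 1 = 3.940.
q = 5.67×10⁻⁸ × 1.196×10¹² / 3.940.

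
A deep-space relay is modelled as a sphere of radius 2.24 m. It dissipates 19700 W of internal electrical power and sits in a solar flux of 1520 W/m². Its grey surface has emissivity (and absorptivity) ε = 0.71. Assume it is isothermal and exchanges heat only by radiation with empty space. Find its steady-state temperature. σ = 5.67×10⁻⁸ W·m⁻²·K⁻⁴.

T ≈ 347 K

At steady state, absorbed solar power + internal power = radiated power.
Absorbed: α·S·A_cross = 0.71·1520·15.76 = 17010 W (cross-section πr²).
Total input = 17010 + 19700 = 36710 W.
Radiated: εσ·A_surf·T⁴ with A_surf = 4πr² = 63.05 m².
T⁴ = 36710/(0.71·5.67×10⁻⁸·63.05) = 1.446×10¹⁰ K⁴.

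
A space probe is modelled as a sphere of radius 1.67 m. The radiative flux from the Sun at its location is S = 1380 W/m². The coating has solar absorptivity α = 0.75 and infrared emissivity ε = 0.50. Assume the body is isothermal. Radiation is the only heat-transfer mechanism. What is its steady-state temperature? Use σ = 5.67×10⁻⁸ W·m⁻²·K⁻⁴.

At equilibrium, absorbed power = emitted power.
Absorbing cross-section = πr² = 8.762 m²; emitting surface = 4πr² = 35.05 m² (ratio 4).
αS·A_cross = εσ·A_surf·T⁴  ⇒  T⁴ = αS/(ε·4σ).
T⁴ = 0.750·1380/(0.50·4·5.67×10⁻⁸) = 9.127×10⁹ K⁴.
T = (9.127×10⁹)^(1/4).

T ≈ 309 K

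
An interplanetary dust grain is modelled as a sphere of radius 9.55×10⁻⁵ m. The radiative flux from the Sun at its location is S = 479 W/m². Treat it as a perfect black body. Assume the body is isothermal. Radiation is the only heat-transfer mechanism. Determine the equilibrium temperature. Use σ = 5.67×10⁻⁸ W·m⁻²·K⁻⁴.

At equilibrium, absorbed power = emitted power.
Absorbing cross-section = πr² = 2.865×10⁻⁸ m²; emitting surface = 4πr² = 1.146×10⁻⁷ m² (ratio 4).
S·A_cross = εσ·A_surf·T⁴  ⇒  T⁴ = S/(4σ).
T⁴ = 1.00·479/(4·5.67×10⁻⁸) = 2.112×10⁹ K⁴.
T = (2.112×10⁹)^(1/4).

T ≈ 214 K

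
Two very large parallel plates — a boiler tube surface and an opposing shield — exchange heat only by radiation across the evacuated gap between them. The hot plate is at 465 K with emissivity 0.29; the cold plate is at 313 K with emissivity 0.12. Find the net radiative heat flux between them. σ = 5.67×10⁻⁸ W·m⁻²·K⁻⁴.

q ≈ 195 W/m²

For two infinite grey parallel plates, q = σ(T₁⁴ − T₂⁴)/(1/ε₁ + 1/ε₂ − 1).
T₁⁴ − T₂⁴ = 4.675×10¹⁰ − 9.598×10⁹ = 3.716×10¹⁰ K⁴.
1/ε₁ + 1/ε₂ − 1 = 3.448 + 8.333 − 1 = 10.78.
q = 5.67×10⁻⁸ × 3.716×10¹⁰ / 10.78.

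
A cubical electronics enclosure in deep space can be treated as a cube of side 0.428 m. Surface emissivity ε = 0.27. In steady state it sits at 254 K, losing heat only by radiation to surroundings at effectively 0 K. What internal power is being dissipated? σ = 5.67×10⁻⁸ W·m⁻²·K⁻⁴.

Steady state: P = εσA T⁴.
A = 6L² = 1.099 m²; T⁴ = (254)⁴ = 4.162×10⁹ K⁴.
P = 0.27 × 5.67×10⁻⁸ × 1.099 × 4.162×10⁹.

P ≈ 70.0 W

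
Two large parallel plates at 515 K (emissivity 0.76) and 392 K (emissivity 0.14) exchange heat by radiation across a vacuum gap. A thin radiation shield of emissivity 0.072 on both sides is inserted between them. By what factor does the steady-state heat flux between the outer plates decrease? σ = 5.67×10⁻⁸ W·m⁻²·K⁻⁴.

Without shield: q₀ = σΔ(T⁴)/(1/ε₁+1/ε₂−1) with denominator 7.459.
With shield the two gaps are in series; the resistances add: (1/ε₁+1/ε_s−1)+(1/ε_s+1/ε₂−1) = 14.20+20.03 = 34.24.
Heat-flux ratio q₀/q = 34.24/7.459.

factor ≈ 4.59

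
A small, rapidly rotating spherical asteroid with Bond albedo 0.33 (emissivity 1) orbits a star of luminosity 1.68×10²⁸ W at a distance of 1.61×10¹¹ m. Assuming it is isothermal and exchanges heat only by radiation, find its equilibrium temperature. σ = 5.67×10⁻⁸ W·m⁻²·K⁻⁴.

First find the stellar flux at distance d: S = L/(4πd²) = 1.68×10²⁸/(4π·(1.61×10¹¹)²) = 51580 W/m².
For an isothermal sphere, absorbed (1−a)S·πr² = emitted σ·4πr²·T⁴, so T⁴ = (1−a)S/(4σ).
T⁴ = 0.670·51580/(4·5.67×10⁻⁸) = 1.524×10¹¹ K⁴.

T ≈ 625 K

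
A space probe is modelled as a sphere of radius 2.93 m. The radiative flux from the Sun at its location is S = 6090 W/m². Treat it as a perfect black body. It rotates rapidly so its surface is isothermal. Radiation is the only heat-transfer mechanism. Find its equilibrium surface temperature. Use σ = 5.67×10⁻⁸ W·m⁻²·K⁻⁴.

At equilibrium, absorbed power = emitted power.
Absorbing cross-section = πr² = 26.97 m²; emitting surface = 4πr² = 107.9 m² (ratio 4).
S·A_cross = εσ·A_surf·T⁴  ⇒  T⁴ = S/(4σ).
T⁴ = 1.00·6090/(4·5.67×10⁻⁸) = 2.685×10¹⁰ K⁴.
T = (2.685×10¹⁰)^(1/4).

T ≈ 405 K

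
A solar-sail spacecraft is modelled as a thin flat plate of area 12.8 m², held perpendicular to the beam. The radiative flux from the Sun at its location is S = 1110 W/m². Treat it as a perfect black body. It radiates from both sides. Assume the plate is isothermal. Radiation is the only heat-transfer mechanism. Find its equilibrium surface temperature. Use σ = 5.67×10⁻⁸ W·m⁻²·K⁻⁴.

T ≈ 315 K

At equilibrium, absorbed power = emitted power.
Absorbing cross-section = A = 12.80 m²; emitting surface = 2A = 25.60 m² (ratio 2).
S·A_cross = εσ·A_surf·T⁴  ⇒  T⁴ = S/(2σ).
T⁴ = 1.00·1110/(2·5.67×10⁻⁸) = 9.788×10⁹ K⁴.
T = (9.788×10⁹)^(1/4).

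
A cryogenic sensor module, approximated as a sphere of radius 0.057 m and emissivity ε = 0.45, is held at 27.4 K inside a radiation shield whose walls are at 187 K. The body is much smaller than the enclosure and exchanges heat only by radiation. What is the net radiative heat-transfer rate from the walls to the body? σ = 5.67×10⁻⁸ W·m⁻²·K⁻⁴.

P_net ≈ 1.27 W

For a small grey body in a large enclosure: P_net = εσA(T_body⁴ − T_wall⁴).
A = 4πr² = 0.04083 m²; T_body⁴ − T_wall⁴ = 5.636×10⁵ − 1.223×10⁹ = -1.222×10⁹ K⁴.
|P_net| = 0.45·5.67×10⁻⁸·0.04083·1.222×10⁹.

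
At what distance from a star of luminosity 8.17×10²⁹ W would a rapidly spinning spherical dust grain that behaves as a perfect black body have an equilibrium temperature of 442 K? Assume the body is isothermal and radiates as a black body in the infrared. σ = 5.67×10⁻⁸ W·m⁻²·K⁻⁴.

d ≈ 2.74×10¹² m

For an isothermal black-emitting sphere, (1−a)S·πr² = σ·4πr²·T⁴ ⇒ S = 4σT⁴/(1−a).
S = 4·5.67×10⁻⁸·(442)⁴/1.00 = 8656 W/m².
Flux falls as S = L/(4πd²), so d = √(L/(4πS)) = √(8.17×10²⁹/(4π·8656)).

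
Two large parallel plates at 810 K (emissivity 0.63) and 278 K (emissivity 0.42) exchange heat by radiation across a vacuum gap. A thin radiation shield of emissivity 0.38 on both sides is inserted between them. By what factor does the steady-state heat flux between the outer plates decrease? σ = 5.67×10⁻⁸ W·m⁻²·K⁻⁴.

factor ≈ 2.44

Without shield: q₀ = σΔ(T⁴)/(1/ε₁+1/ε₂−1) with denominator 2.968.
With shield the two gaps are in series; the resistances add: (1/ε₁+1/ε_s−1)+(1/ε_s+1/ε₂−1) = 3.219+4.013 = 7.231.
Heat-flux ratio q₀/q = 7.231/2.968.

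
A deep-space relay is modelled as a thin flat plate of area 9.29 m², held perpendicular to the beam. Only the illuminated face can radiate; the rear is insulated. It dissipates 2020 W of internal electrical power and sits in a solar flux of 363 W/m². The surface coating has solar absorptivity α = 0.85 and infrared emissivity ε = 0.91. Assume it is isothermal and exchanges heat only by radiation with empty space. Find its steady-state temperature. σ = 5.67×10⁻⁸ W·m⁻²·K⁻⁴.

At steady state, absorbed solar power + internal power = radiated power.
Absorbed: α·S·A_cross = 0.85·363·9.290 = 2866 W (cross-section A).
Total input = 2866 + 2020 = 4886 W.
Radiated: εσ·A_surf·T⁴ with A_surf = A = 9.290 m².
T⁴ = 4886/(0.91·5.67×10⁻⁸·9.290) = 1.019×10¹⁰ K⁴.

T ≈ 318 K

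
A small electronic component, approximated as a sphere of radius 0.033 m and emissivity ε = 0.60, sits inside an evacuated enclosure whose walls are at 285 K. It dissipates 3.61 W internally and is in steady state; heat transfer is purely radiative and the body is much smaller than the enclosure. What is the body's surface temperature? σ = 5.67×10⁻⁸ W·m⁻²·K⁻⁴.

For a small grey body in a large enclosure, net radiated power = εσA(T⁴ − T_w⁴).
Steady state: P = εσA(T⁴ − T_w⁴) with A = 4πr² = 0.01368 m².
T⁴ = P/(εσA) + T_w⁴ = 3.61/(0.60·5.67×10⁻⁸·0.01368) + (285)⁴
    = 7.754×10⁹ + 6.598×10⁹ = 1.435×10¹⁰ K⁴.

T ≈ 346 K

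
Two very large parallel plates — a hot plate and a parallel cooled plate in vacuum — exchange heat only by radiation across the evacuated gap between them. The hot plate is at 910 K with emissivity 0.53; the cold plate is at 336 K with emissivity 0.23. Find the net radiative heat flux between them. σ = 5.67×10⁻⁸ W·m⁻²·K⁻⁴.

q ≈ 7290 W/m²

For two infinite grey parallel plates, q = σ(T₁⁴ − T₂⁴)/(1/ε₁ + 1/ε₂ − 1).
T₁⁴ − T₂⁴ = 6.857×10¹¹ − 1.275×10¹⁰ = 6.730×10¹¹ K⁴.
1/ε₁ + 1/ε₂ − 1 = 1.887 + 4.348 − 1 = 5.235.
q = 5.67×10⁻⁸ × 6.730×10¹¹ / 5.235.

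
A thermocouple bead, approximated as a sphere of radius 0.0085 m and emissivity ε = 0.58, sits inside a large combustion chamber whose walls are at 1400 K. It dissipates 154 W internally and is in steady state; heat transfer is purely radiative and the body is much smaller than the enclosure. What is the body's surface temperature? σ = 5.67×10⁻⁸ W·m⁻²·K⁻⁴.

T ≈ 1730 K

For a small grey body in a large enclosure, net radiated power = εσA(T⁴ − T_w⁴).
Steady state: P = εσA(T⁴ − T_w⁴) with A = 4πr² = 9.079×10⁻⁴ m².
T⁴ = P/(εσA) + T_w⁴ = 154/(0.58·5.67×10⁻⁸·9.079×10⁻⁴) + (1400)⁴
    = 5.158×10¹² + 3.842×10¹² = 8.999×10¹² K⁴.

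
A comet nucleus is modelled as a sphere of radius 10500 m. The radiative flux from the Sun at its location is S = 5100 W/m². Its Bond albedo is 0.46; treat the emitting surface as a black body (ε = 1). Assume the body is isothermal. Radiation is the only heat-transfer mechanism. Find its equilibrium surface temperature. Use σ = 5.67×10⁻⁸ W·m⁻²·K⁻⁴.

T ≈ 332 K

At equilibrium, absorbed power = emitted power.
Absorbing cross-section = πr² = 3.464×10⁸ m²; emitting surface = 4πr² = 1.385×10⁹ m² (ratio 4).
(1−a)S·A_cross = εσ·A_surf·T⁴  ⇒  T⁴ = (1−a)S/(4σ).
T⁴ = 0.540·5100/(4·5.67×10⁻⁸) = 1.214×10¹⁰ K⁴.
T = (1.214×10¹⁰)^(1/4).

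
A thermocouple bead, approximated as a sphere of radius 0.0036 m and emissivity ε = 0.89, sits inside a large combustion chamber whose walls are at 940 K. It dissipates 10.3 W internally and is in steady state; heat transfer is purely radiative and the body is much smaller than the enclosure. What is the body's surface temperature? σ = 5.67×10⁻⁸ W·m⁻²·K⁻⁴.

T ≈ 1190 K

For a small grey body in a large enclosure, net radiated power = εσA(T⁴ − T_w⁴).
Steady state: P = εσA(T⁴ − T_w⁴) with A = 4πr² = 1.629×10⁻⁴ m².
T⁴ = P/(εσA) + T_w⁴ = 10.3/(0.89·5.67×10⁻⁸·1.629×10⁻⁴) + (940)⁴
    = 1.253×10¹² + 7.807×10¹¹ = 2.034×10¹² K⁴.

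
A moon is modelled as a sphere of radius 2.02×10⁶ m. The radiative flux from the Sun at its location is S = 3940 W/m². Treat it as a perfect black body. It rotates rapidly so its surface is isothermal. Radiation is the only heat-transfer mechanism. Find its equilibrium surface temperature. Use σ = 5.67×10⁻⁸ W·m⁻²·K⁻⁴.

T ≈ 363 K

At equilibrium, absorbed power = emitted power.
Absorbing cross-section = πr² = 1.282×10¹³ m²; emitting surface = 4πr² = 5.128×10¹³ m² (ratio 4).
S·A_cross = εσ·A_surf·T⁴  ⇒  T⁴ = S/(4σ).
T⁴ = 1.00·3940/(4·5.67×10⁻⁸) = 1.737×10¹⁰ K⁴.
T = (1.737×10¹⁰)^(1/4).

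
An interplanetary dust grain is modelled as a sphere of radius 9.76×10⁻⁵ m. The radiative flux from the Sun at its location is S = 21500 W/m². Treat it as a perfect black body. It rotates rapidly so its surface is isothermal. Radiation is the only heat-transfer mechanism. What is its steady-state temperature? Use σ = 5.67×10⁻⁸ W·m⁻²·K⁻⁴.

At equilibrium, absorbed power = emitted power.
Absorbing cross-section = πr² = 2.993×10⁻⁸ m²; emitting surface = 4πr² = 1.197×10⁻⁷ m² (ratio 4).
S·A_cross = εσ·A_surf·T⁴  ⇒  T⁴ = S/(4σ).
T⁴ = 1.00·21500/(4·5.67×10⁻⁸) = 9.480×10¹⁰ K⁴.
T = (9.480×10¹⁰)^(1/4).

T ≈ 555 K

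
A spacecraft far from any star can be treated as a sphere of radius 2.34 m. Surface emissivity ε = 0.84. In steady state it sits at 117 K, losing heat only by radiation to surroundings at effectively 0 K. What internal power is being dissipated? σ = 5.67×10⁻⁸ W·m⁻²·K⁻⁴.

P ≈ 614 W

Steady state: P = εσA T⁴.
A = 4πr² = 68.81 m²; T⁴ = (117)⁴ = 1.874×10⁸ K⁴.
P = 0.84 × 5.67×10⁻⁸ × 68.81 × 1.874×10⁸.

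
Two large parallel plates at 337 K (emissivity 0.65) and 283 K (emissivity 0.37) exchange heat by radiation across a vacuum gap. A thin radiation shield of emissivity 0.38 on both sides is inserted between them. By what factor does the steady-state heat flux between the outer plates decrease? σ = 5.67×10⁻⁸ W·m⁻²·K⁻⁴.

Without shield: q₀ = σΔ(T⁴)/(1/ε₁+1/ε₂−1) with denominator 3.241.
With shield the two gaps are in series; the resistances add: (1/ε₁+1/ε_s−1)+(1/ε_s+1/ε₂−1) = 3.170+4.334 = 7.504.
Heat-flux ratio q₀/q = 7.504/3.241.

factor ≈ 2.32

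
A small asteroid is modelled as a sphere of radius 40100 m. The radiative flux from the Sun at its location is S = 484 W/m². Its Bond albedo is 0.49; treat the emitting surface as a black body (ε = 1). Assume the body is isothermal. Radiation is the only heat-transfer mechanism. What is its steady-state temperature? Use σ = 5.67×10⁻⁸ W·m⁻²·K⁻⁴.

T ≈ 182 K

At equilibrium, absorbed power = emitted power.
Absorbing cross-section = πr² = 5.052×10⁹ m²; emitting surface = 4πr² = 2.021×10¹⁰ m² (ratio 4).
(1−a)S·A_cross = εσ·A_surf·T⁴  ⇒  T⁴ = (1−a)S/(4σ).
T⁴ = 0.510·484/(4·5.67×10⁻⁸) = 1.088×10⁹ K⁴.
T = (1.088×10⁹)^(1/4).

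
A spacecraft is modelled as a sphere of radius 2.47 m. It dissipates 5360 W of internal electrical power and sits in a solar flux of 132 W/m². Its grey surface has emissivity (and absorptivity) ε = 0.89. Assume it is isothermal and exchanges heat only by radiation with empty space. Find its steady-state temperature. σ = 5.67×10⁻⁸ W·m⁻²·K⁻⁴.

At steady state, absorbed solar power + internal power = radiated power.
Absorbed: α·S·A_cross = 0.89·132·19.17 = 2252 W (cross-section πr²).
Total input = 2252 + 5360 = 7612 W.
Radiated: εσ·A_surf·T⁴ with A_surf = 4πr² = 76.67 m².
T⁴ = 7612/(0.89·5.67×10⁻⁸·76.67) = 1.967×10⁹ K⁴.

T ≈ 211 K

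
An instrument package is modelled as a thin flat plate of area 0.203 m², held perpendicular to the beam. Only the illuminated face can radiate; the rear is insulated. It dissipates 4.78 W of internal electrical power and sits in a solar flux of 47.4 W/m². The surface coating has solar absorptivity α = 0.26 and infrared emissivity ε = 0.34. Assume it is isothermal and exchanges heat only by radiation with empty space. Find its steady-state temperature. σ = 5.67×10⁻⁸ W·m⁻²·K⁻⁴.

T ≈ 208 K

At steady state, absorbed solar power + internal power = radiated power.
Absorbed: α·S·A_cross = 0.26·47.4·0.2030 = 2.502 W (cross-section A).
Total input = 2.502 + 4.78 = 7.282 W.
Radiated: εσ·A_surf·T⁴ with A_surf = A = 0.2030 m².
T⁴ = 7.282/(0.34·5.67×10⁻⁸·0.2030) = 1.861×10⁹ K⁴.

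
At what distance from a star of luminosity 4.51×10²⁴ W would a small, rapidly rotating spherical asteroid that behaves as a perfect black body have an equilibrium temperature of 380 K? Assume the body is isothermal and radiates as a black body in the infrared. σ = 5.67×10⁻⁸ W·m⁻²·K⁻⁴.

d ≈ 8.71×10⁹ m

For an isothermal black-emitting sphere, (1−a)S·πr² = σ·4πr²·T⁴ ⇒ S = 4σT⁴/(1−a).
S = 4·5.67×10⁻⁸·(380)⁴/1.00 = 4729 W/m².
Flux falls as S = L/(4πd²), so d = √(L/(4πS)) = √(4.51×10²⁴/(4π·4729)).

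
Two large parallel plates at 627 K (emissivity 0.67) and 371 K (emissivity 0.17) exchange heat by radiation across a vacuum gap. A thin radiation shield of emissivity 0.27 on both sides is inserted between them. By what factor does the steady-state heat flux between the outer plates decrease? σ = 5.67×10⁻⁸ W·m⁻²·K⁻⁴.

Without shield: q₀ = σΔ(T⁴)/(1/ε₁+1/ε₂−1) with denominator 6.375.
With shield the two gaps are in series; the resistances add: (1/ε₁+1/ε_s−1)+(1/ε_s+1/ε₂−1) = 4.196+8.586 = 12.78.
Heat-flux ratio q₀/q = 12.78/6.375.

factor ≈ 2.01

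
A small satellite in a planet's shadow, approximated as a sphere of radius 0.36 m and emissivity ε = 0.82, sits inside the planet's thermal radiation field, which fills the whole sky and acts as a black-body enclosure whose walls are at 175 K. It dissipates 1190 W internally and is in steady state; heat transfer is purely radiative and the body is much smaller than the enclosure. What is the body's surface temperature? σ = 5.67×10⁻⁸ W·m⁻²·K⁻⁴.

T ≈ 359 K

For a small grey body in a large enclosure, net radiated power = εσA(T⁴ − T_w⁴).
Steady state: P = εσA(T⁴ − T_w⁴) with A = 4πr² = 1.629 m².
T⁴ = P/(εσA) + T_w⁴ = 1190/(0.82·5.67×10⁻⁸·1.629) + (175)⁴
    = 1.572×10¹⁰ + 9.379×10⁸ = 1.665×10¹⁰ K⁴.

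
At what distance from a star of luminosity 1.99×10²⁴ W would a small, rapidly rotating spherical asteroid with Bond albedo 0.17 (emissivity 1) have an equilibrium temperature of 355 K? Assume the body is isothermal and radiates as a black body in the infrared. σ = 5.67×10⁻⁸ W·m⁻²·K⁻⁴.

For an isothermal black-emitting sphere, (1−a)S·πr² = σ·4πr²·T⁴ ⇒ S = 4σT⁴/(1−a).
S = 4·5.67×10⁻⁸·(355)⁴/0.830 = 4340 W/m².
Flux falls as S = L/(4πd²), so d = √(L/(4πS)) = √(1.99×10²⁴/(4π·4340)).

d ≈ 6.04×10⁹ m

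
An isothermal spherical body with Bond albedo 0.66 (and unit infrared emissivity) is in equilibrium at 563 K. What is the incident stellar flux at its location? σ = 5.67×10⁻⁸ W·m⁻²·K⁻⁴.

S ≈ 67000 W/m²

(1−a)S·πr² = σ·4πr²·T⁴ ⇒ S = 4σT⁴/(1−a).
S = 4·5.67×10⁻⁸·1.005×10¹¹/0.340.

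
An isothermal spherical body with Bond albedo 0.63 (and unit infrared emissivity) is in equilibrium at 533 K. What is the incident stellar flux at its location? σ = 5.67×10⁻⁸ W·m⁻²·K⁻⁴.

S ≈ 49500 W/m²

(1−a)S·πr² = σ·4πr²·T⁴ ⇒ S = 4σT⁴/(1−a).
S = 4·5.67×10⁻⁸·8.071×10¹⁰/0.370.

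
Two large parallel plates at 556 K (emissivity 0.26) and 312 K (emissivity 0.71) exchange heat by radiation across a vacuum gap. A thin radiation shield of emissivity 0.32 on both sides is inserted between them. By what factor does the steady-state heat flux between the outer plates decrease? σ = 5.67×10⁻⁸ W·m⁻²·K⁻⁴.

factor ≈ 2.23

Without shield: q₀ = σΔ(T⁴)/(1/ε₁+1/ε₂−1) with denominator 4.255.
With shield the two gaps are in series; the resistances add: (1/ε₁+1/ε_s−1)+(1/ε_s+1/ε₂−1) = 5.971+3.533 = 9.505.
Heat-flux ratio q₀/q = 9.505/4.255.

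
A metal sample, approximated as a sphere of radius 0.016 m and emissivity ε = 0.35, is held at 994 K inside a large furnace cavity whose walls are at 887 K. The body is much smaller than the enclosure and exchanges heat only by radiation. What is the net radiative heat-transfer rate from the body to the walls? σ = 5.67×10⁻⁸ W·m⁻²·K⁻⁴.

For a small grey body in a large enclosure: P_net = εσA(T_body⁴ − T_wall⁴).
A = 4πr² = 0.003217 m²; T_body⁴ − T_wall⁴ = 9.762×10¹¹ − 6.190×10¹¹ = 3.572×10¹¹ K⁴.
|P_net| = 0.35·5.67×10⁻⁸·0.003217·3.572×10¹¹.

P_net ≈ 22.8 W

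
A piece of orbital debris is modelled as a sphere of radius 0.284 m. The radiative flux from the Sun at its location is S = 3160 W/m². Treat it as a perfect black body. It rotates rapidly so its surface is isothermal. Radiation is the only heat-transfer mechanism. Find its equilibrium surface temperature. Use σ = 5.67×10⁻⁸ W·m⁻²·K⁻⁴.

At equilibrium, absorbed power = emitted power.
Absorbing cross-section = πr² = 0.2534 m²; emitting surface = 4πr² = 1.014 m² (ratio 4).
S·A_cross = εσ·A_surf·T⁴  ⇒  T⁴ = S/(4σ).
T⁴ = 1.00·3160/(4·5.67×10⁻⁸) = 1.393×10¹⁰ K⁴.
T = (1.393×10¹⁰)^(1/4).

T ≈ 344 K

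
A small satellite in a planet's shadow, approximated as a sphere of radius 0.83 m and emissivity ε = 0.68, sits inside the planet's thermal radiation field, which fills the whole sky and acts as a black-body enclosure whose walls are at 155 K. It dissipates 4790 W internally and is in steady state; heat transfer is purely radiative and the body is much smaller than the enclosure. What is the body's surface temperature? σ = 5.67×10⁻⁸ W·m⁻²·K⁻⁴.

For a small grey body in a large enclosure, net radiated power = εσA(T⁴ − T_w⁴).
Steady state: P = εσA(T⁴ − T_w⁴) with A = 4πr² = 8.657 m².
T⁴ = P/(εσA) + T_w⁴ = 4790/(0.68·5.67×10⁻⁸·8.657) + (155)⁴
    = 1.435×10¹⁰ + 5.772×10⁸ = 1.493×10¹⁰ K⁴.

T ≈ 350 K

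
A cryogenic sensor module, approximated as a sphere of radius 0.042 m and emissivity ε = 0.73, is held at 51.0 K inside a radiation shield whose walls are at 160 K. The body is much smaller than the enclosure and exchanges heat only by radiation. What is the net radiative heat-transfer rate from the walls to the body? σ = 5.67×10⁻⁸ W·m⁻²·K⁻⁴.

P_net ≈ 0.595 W

For a small grey body in a large enclosure: P_net = εσA(T_body⁴ − T_wall⁴).
A = 4πr² = 0.02217 m²; T_body⁴ − T_wall⁴ = 6.765×10⁶ − 6.554×10⁸ = -6.486×10⁸ K⁴.
|P_net| = 0.73·5.67×10⁻⁸·0.02217·6.486×10⁸.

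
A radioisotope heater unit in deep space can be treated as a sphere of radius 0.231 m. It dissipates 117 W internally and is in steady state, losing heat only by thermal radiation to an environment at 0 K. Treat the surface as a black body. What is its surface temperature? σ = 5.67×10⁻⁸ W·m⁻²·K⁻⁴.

T ≈ 236 K

Steady state: internal power = radiated power, P = εσA T⁴.
Radiating area A = 4πr² = 0.6706 m².
T⁴ = P/(εσA) = 117/(1.0·5.67×10⁻⁸·0.6706) = 3.077×10⁹ K⁴.
T = (3.077×10⁹)^(1/4).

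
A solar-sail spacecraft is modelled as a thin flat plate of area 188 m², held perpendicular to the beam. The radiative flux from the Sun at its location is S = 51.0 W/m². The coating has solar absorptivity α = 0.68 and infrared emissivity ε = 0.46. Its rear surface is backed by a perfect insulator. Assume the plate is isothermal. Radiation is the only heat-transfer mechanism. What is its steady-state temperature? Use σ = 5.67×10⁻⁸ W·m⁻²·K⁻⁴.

At equilibrium, absorbed power = emitted power.
Absorbing cross-section = A = 188.0 m²; emitting surface = A = 188.0 m² (ratio 1).
αS·A_cross = εσ·A_surf·T⁴  ⇒  T⁴ = αS/(ε·1σ).
T⁴ = 0.680·51.0/(0.46·1·5.67×10⁻⁸) = 1.330×10⁹ K⁴.
T = (1.330×10⁹)^(1/4).

T ≈ 191 K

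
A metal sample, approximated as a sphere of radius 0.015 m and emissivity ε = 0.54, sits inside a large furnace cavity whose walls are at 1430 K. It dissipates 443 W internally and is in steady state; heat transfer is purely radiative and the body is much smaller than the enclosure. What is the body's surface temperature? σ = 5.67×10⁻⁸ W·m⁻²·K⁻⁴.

T ≈ 1750 K

For a small grey body in a large enclosure, net radiated power = εσA(T⁴ − T_w⁴).
Steady state: P = εσA(T⁴ − T_w⁴) with A = 4πr² = 0.002827 m².
T⁴ = P/(εσA) + T_w⁴ = 443/(0.54·5.67×10⁻⁸·0.002827) + (1430)⁴
    = 5.117×10¹² + 4.182×10¹² = 9.299×10¹² K⁴.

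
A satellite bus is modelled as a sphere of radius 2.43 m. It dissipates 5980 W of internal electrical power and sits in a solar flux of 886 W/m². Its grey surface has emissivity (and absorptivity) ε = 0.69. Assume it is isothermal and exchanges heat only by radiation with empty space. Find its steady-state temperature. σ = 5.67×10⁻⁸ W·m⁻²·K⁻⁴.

T ≈ 278 K

At steady state, absorbed solar power + internal power = radiated power.
Absorbed: α·S·A_cross = 0.69·886·18.55 = 11340 W (cross-section πr²).
Total input = 11340 + 5980 = 17320 W.
Radiated: εσ·A_surf·T⁴ with A_surf = 4πr² = 74.20 m².
T⁴ = 17320/(0.69·5.67×10⁻⁸·74.20) = 5.966×10⁹ K⁴.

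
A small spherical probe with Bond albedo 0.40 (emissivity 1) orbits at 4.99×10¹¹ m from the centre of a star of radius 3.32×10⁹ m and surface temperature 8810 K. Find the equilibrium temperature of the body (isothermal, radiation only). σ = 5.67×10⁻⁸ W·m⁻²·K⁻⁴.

T ≈ 447 K

The star's surface emits σT_*⁴; at distance d the flux is S = σT_*⁴(R_*/d)².
S = 5.67×10⁻⁸·(8810)⁴·(3.32×10⁹/4.99×10¹¹)² = 15120 W/m².
For an isothermal sphere T⁴ = (1−a)S/(4σ) = 4.000×10¹⁰ K⁴.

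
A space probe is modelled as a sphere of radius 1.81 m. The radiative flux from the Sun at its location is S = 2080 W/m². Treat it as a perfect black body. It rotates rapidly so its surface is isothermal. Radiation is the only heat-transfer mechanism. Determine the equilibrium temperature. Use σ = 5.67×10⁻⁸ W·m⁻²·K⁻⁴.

T ≈ 309 K

At equilibrium, absorbed power = emitted power.
Absorbing cross-section = πr² = 10.29 m²; emitting surface = 4πr² = 41.17 m² (ratio 4).
S·A_cross = εσ·A_surf·T⁴  ⇒  T⁴ = S/(4σ).
T⁴ = 1.00·2080/(4·5.67×10⁻⁸) = 9.171×10⁹ K⁴.
T = (9.171×10⁹)^(1/4).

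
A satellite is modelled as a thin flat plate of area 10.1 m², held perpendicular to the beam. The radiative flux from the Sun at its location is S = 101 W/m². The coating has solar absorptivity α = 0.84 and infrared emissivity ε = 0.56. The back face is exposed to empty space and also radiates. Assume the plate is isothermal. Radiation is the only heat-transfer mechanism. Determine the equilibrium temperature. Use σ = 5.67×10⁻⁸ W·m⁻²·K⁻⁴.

At equilibrium, absorbed power = emitted power.
Absorbing cross-section = A = 10.10 m²; emitting surface = 2A = 20.20 m² (ratio 2).
αS·A_cross = εσ·A_surf·T⁴  ⇒  T⁴ = αS/(ε·2σ).
T⁴ = 0.840·101/(0.56·2·5.67×10⁻⁸) = 1.336×10⁹ K⁴.
T = (1.336×10⁹)^(1/4).

T ≈ 191 K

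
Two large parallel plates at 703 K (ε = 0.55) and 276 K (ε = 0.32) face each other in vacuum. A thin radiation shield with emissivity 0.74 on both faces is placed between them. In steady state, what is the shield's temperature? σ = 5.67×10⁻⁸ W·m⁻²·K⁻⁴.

In steady state the net flux on the hot side equals that on the cold side.
σ(T₁⁴−T_s⁴)/D₁ = σ(T_s⁴−T₂⁴)/D₂, with D₁ = 1/ε₁+1/ε_s−1 = 2.170, D₂ = 1/ε_s+1/ε₂−1 = 3.476.
Solve for T_s⁴: T_s⁴ = (D₂·T₁⁴ + D₁·T₂⁴)/(D₁+D₂) = 1.526×10¹¹ K⁴.

T_s ≈ 625 K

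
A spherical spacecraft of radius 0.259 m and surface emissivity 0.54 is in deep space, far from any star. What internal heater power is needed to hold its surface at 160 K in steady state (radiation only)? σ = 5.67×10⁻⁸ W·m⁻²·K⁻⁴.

P ≈ 16.9 W

P = εσ·4πr²·T⁴.
4πr² = 0.8430 m²; T⁴ = 6.554×10⁸ K⁴.
P = 0.54·5.67×10⁻⁸·0.8430·6.554×10⁸.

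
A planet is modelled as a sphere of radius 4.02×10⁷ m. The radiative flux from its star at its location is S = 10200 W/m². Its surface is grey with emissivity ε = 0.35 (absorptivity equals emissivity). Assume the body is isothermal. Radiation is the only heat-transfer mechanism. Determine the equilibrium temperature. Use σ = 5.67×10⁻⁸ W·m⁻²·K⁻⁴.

T ≈ 461 K

At equilibrium, absorbed power = emitted power.
Absorbing cross-section = πr² = 5.077×10¹⁵ m²; emitting surface = 4πr² = 2.031×10¹⁶ m² (ratio 4).
εS·A_cross = εσ·A_surf·T⁴  ⇒  T⁴ = S/(4σ)   (ε cancels).
T⁴ = 10200/(4·5.67×10⁻⁸) = 4.497×10¹⁰ K⁴.
T = (4.497×10¹⁰)^(1/4).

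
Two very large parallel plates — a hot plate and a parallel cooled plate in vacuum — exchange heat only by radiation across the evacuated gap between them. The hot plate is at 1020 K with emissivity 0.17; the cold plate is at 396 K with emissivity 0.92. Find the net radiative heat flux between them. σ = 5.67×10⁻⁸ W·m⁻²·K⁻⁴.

q ≈ 10000 W/m²

For two infinite grey parallel plates, q = σ(T₁⁴ − T₂⁴)/(1/ε₁ + 1/ε₂ − 1).
T₁⁴ − T₂⁴ = 1.082×10¹² − 2.459×10¹⁰ = 1.058×10¹² K⁴.
1/ε₁ + 1/ε₂ − 1 = 5.882 + 1.087 − 1 = 5.969.
q = 5.67×10⁻⁸ × 1.058×10¹² / 5.969.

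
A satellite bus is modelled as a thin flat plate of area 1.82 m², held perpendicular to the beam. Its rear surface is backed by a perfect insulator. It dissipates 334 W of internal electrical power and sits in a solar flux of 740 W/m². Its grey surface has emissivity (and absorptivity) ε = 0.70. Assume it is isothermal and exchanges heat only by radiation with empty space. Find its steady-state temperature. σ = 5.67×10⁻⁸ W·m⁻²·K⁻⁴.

At steady state, absorbed solar power + internal power = radiated power.
Absorbed: α·S·A_cross = 0.70·740·1.820 = 942.8 W (cross-section A).
Total input = 942.8 + 334 = 1277 W.
Radiated: εσ·A_surf·T⁴ with A_surf = A = 1.820 m².
T⁴ = 1277/(0.70·5.67×10⁻⁸·1.820) = 1.767×10¹⁰ K⁴.

T ≈ 365 K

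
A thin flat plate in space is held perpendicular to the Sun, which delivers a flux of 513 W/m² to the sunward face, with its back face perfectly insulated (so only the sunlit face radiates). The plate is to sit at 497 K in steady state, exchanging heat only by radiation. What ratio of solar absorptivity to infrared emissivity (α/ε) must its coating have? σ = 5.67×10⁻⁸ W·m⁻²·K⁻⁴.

Balance: αS·A = εσ·1A·T⁴ ⇒ α/ε = σT⁴/S.
α/ε = 5.67×10⁻⁸·(497)⁴/513 = 5.67×10⁻⁸·6.101×10¹⁰/513.

α/ε ≈ 6.74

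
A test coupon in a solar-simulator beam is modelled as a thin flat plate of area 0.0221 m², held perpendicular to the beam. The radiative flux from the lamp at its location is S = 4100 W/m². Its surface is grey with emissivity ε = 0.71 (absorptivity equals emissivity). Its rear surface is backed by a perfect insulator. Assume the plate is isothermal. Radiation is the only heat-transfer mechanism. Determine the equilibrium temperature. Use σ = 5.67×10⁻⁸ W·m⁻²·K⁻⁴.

At equilibrium, absorbed power = emitted power.
Absorbing cross-section = A = 0.02210 m²; emitting surface = A = 0.02210 m² (ratio 1).
εS·A_cross = εσ·A_surf·T⁴  ⇒  T⁴ = S/(1σ)   (ε cancels).
T⁴ = 4100/(1·5.67×10⁻⁸) = 7.231×10¹⁰ K⁴.
T = (7.231×10¹⁰)^(1/4).

T ≈ 519 K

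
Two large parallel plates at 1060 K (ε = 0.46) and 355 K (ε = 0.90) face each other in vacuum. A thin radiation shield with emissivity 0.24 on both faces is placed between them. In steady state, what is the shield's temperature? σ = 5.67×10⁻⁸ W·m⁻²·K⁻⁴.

In steady state the net flux on the hot side equals that on the cold side.
σ(T₁⁴−T_s⁴)/D₁ = σ(T_s⁴−T₂⁴)/D₂, with D₁ = 1/ε₁+1/ε_s−1 = 5.341, D₂ = 1/ε_s+1/ε₂−1 = 4.278.
Solve for T_s⁴: T_s⁴ = (D₂·T₁⁴ + D₁·T₂⁴)/(D₁+D₂) = 5.703×10¹¹ K⁴.

T_s ≈ 869 K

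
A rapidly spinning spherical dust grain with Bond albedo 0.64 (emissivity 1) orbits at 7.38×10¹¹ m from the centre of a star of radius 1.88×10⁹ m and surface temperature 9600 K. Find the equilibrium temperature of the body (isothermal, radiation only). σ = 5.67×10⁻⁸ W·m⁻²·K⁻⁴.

The star's surface emits σT_*⁴; at distance d the flux is S = σT_*⁴(R_*/d)².
S = 5.67×10⁻⁸·(9600)⁴·(1.88×10⁹/7.38×10¹¹)² = 3125 W/m².
For an isothermal sphere T⁴ = (1−a)S/(4σ) = 4.961×10⁹ K⁴.

T ≈ 265 K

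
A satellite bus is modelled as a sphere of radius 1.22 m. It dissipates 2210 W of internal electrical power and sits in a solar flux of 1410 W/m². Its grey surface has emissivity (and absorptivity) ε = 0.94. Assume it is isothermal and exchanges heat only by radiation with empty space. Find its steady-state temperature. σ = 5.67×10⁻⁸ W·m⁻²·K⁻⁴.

At steady state, absorbed solar power + internal power = radiated power.
Absorbed: α·S·A_cross = 0.94·1410·4.676 = 6197 W (cross-section πr²).
Total input = 6197 + 2210 = 8407 W.
Radiated: εσ·A_surf·T⁴ with A_surf = 4πr² = 18.70 m².
T⁴ = 8407/(0.94·5.67×10⁻⁸·18.70) = 8.434×10⁹ K⁴.

T ≈ 303 K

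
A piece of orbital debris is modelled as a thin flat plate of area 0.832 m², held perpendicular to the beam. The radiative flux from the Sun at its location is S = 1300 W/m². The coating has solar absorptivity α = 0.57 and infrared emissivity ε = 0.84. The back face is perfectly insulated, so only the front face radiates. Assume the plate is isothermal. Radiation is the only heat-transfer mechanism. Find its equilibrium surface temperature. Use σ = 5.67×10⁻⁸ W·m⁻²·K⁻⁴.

T ≈ 353 K

At equilibrium, absorbed power = emitted power.
Absorbing cross-section = A = 0.8320 m²; emitting surface = A = 0.8320 m² (ratio 1).
αS·A_cross = εσ·A_surf·T⁴  ⇒  T⁴ = αS/(ε·1σ).
T⁴ = 0.570·1300/(0.84·1·5.67×10⁻⁸) = 1.556×10¹⁰ K⁴.
T = (1.556×10¹⁰)^(1/4).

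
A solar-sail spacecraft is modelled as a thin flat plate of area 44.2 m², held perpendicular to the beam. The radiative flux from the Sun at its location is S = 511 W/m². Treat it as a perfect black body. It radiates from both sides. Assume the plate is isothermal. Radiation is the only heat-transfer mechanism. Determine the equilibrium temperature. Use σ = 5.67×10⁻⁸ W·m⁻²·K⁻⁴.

T ≈ 259 K

At equilibrium, absorbed power = emitted power.
Absorbing cross-section = A = 44.20 m²; emitting surface = 2A = 88.40 m² (ratio 2).
S·A_cross = εσ·A_surf·T⁴  ⇒  T⁴ = S/(2σ).
T⁴ = 1.00·511/(2·5.67×10⁻⁸) = 4.506×10⁹ K⁴.
T = (4.506×10⁹)^(1/4).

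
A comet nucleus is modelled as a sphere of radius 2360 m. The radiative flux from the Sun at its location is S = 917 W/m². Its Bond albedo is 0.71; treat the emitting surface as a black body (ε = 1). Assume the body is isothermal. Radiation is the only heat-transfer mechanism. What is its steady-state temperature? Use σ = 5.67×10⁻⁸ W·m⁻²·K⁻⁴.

At equilibrium, absorbed power = emitted power.
Absorbing cross-section = πr² = 1.750×10⁷ m²; emitting surface = 4πr² = 6.999×10⁷ m² (ratio 4).
(1−a)S·A_cross = εσ·A_surf·T⁴  ⇒  T⁴ = (1−a)S/(4σ).
T⁴ = 0.290·917/(4·5.67×10⁻⁸) = 1.173×10⁹ K⁴.
T = (1.173×10⁹)^(1/4).

T ≈ 185 K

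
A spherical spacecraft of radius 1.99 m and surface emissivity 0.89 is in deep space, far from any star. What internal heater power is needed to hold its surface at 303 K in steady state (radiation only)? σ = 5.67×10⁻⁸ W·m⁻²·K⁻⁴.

P = εσ·4πr²·T⁴.
4πr² = 49.76 m²; T⁴ = 8.429×10⁹ K⁴.
P = 0.89·5.67×10⁻⁸·49.76·8.429×10⁹.

P ≈ 21200 W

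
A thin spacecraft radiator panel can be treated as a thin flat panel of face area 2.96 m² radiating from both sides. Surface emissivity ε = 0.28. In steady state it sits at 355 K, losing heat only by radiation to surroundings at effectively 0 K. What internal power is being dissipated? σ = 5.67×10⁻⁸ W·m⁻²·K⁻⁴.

Steady state: P = εσA T⁴.
A = 2·2.96 = 5.920 m²; T⁴ = (355)⁴ = 1.588×10¹⁰ K⁴.
P = 0.28 × 5.67×10⁻⁸ × 5.920 × 1.588×10¹⁰.

P ≈ 1490 W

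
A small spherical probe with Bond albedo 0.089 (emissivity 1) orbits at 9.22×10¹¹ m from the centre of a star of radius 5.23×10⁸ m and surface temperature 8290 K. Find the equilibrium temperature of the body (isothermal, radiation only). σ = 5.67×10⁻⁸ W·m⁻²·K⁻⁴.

The star's surface emits σT_*⁴; at distance d the flux is S = σT_*⁴(R_*/d)².
S = 5.67×10⁻⁸·(8290)⁴·(5.23×10⁸/9.22×10¹¹)² = 86.17 W/m².
For an isothermal sphere T⁴ = (1−a)S/(4σ) = 3.461×10⁸ K⁴.

T ≈ 136 K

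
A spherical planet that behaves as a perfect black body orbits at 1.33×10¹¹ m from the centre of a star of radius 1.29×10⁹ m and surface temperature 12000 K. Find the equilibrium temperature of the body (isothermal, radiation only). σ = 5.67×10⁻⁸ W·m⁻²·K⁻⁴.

The star's surface emits σT_*⁴; at distance d the flux is S = σT_*⁴(R_*/d)².
S = 5.67×10⁻⁸·(12000)⁴·(1.29×10⁹/1.33×10¹¹)² = 1.106×10⁵ W/m².
For an isothermal sphere T⁴ = (1−a)S/(4σ) = 4.877×10¹¹ K⁴.

T ≈ 836 K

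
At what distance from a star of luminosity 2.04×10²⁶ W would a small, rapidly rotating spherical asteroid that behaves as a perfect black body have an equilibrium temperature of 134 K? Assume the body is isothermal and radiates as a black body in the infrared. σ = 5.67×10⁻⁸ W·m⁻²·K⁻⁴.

For an isothermal black-emitting sphere, (1−a)S·πr² = σ·4πr²·T⁴ ⇒ S = 4σT⁴/(1−a).
S = 4·5.67×10⁻⁸·(134)⁴/1.00 = 73.12 W/m².
Flux falls as S = L/(4πd²), so d = √(L/(4πS)) = √(2.04×10²⁶/(4π·73.12)).

d ≈ 4.71×10¹¹ m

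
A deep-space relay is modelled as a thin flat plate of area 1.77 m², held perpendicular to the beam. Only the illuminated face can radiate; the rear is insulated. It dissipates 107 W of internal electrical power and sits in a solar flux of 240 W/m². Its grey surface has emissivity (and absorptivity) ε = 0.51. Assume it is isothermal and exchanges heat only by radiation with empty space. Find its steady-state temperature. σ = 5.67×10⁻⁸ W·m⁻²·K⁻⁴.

At steady state, absorbed solar power + internal power = radiated power.
Absorbed: α·S·A_cross = 0.51·240·1.770 = 216.6 W (cross-section A).
Total input = 216.6 + 107 = 323.6 W.
Radiated: εσ·A_surf·T⁴ with A_surf = A = 1.770 m².
T⁴ = 323.6/(0.51·5.67×10⁻⁸·1.770) = 6.323×10⁹ K⁴.

T ≈ 282 K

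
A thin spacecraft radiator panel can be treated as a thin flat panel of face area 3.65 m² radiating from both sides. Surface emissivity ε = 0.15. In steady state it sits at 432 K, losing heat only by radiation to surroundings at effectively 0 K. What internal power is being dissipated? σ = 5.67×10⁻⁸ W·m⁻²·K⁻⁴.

Steady state: P = εσA T⁴.
A = 2·3.65 = 7.300 m²; T⁴ = (432)⁴ = 3.483×10¹⁰ K⁴.
P = 0.15 × 5.67×10⁻⁸ × 7.300 × 3.483×10¹⁰.

P ≈ 2160 W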